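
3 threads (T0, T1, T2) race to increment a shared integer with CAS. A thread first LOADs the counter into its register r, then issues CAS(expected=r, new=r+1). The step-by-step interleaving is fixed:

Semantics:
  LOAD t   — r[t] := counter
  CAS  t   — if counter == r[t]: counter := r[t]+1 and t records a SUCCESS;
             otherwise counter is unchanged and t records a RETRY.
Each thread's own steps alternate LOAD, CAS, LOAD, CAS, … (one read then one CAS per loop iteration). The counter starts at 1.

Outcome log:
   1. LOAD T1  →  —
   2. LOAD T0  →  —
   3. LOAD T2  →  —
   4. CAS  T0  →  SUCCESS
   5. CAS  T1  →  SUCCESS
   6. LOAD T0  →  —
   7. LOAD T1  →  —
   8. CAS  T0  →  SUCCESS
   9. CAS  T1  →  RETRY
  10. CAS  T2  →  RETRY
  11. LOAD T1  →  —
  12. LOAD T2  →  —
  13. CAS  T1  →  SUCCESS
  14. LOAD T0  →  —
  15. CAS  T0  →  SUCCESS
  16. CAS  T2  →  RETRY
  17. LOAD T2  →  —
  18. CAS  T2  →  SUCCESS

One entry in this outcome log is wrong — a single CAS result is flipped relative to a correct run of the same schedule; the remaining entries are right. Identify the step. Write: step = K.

Reference trace:
1. LOAD T1 → mem=1 r[T1]=1 [LOAD]
2. LOAD T0 → mem=1 r[T0]=1 [LOAD]
3. LOAD T2 → mem=1 r[T2]=1 [LOAD]
4. CAS T0 → mem=2 r[T0]=1 [OK]
5. CAS T1 → mem=2 r[T1]=1 [RETRY]
6. LOAD T0 → mem=2 r[T0]=2 [LOAD]
7. LOAD T1 → mem=2 r[T1]=2 [LOAD]
8. CAS T0 → mem=3 r[T0]=2 [OK]
9. CAS T1 → mem=3 r[T1]=2 [RETRY]
10. CAS T2 → mem=3 r[T2]=1 [RETRY]
11. LOAD T1 → mem=3 r[T1]=3 [LOAD]
12. LOAD T2 → mem=3 r[T2]=3 [LOAD]
13. CAS T1 → mem=4 r[T1]=3 [OK]
14. LOAD T0 → mem=4 r[T0]=4 [LOAD]
15. CAS T0 → mem=5 r[T0]=4 [OK]
16. CAS T2 → mem=5 r[T2]=3 [RETRY]
17. LOAD T2 → mem=5 r[T2]=5 [LOAD]
18. CAS T2 → mem=6 r[T2]=5 [OK]
Mismatch at 5.

step = 5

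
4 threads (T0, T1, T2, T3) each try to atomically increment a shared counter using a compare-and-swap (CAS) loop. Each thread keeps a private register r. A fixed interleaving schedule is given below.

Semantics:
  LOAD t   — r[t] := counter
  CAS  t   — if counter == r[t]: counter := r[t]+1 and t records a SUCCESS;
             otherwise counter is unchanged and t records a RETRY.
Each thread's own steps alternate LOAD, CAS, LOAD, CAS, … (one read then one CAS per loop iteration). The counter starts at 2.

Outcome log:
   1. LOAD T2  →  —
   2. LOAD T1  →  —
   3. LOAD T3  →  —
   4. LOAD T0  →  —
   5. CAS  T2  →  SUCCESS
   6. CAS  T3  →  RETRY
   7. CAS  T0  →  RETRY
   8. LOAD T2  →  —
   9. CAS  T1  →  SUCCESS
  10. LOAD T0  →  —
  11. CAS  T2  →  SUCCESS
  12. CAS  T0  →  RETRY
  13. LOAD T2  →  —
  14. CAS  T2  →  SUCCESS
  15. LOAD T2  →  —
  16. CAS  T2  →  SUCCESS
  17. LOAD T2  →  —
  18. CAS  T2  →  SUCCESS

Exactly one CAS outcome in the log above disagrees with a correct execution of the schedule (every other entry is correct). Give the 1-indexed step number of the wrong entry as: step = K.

Re-executing:
[1] T2.load  rd  (counter 2, T2.r 2)
[2] T1.load  rd  (counter 2, T1.r 2)
[3] T3.load  rd  (counter 2, T3.r 2)
[4] T0.load  rd  (counter 2, T0.r 2)
[5] T2.cas  hit  (counter 3, T2.r 2)
[6] T3.cas  miss  (counter 3, T3.r 2)
[7] T0.cas  miss  (counter 3, T0.r 2)
[8] T2.load  rd  (counter 3, T2.r 3)
[9] T1.cas  miss  (counter 3, T1.r 2)
[10] T0.load  rd  (counter 3, T0.r 3)
[11] T2.cas  hit  (counter 4, T2.r 3)
[12] T0.cas  miss  (counter 4, T0.r 3)
[13] T2.load  rd  (counter 4, T2.r 4)
[14] T2.cas  hit  (counter 5, T2.r 4)
[15] T2.load  rd  (counter 5, T2.r 5)
[16] T2.cas  hit  (counter 6, T2.r 5)
[17] T2.load  rd  (counter 6, T2.r 6)
[18] T2.cas  hit  (counter 7, T2.r 6)
Mismatch at 9.

step = 9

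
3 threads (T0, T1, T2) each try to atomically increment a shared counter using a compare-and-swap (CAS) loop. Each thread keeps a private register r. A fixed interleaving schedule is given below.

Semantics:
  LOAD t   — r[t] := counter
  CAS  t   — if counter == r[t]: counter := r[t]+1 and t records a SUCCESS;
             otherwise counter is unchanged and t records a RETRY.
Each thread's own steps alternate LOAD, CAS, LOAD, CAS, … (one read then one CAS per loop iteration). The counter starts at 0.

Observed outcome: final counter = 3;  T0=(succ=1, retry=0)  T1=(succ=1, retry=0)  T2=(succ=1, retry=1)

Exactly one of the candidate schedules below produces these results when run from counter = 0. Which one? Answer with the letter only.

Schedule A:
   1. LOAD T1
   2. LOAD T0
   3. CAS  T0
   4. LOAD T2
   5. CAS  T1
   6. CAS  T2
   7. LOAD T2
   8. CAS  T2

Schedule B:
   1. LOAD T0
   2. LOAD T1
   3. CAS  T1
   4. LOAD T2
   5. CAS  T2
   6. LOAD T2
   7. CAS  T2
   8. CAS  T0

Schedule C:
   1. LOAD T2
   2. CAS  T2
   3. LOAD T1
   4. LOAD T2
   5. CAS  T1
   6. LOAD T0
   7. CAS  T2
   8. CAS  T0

C

Run C:
[1] T2.load  rd  (counter 0, T2.r 0)
[2] T2.cas  hit  (counter 1, T2.r 0)
[3] T1.load  rd  (counter 1, T1.r 1)
[4] T2.load  rd  (counter 1, T2.r 1)
[5] T1.cas  hit  (counter 2, T1.r 1)
[6] T0.load  rd  (counter 2, T0.r 2)
[7] T2.cas  miss  (counter 2, T2.r 1)
[8] T0.cas  hit  (counter 3, T0.r 2)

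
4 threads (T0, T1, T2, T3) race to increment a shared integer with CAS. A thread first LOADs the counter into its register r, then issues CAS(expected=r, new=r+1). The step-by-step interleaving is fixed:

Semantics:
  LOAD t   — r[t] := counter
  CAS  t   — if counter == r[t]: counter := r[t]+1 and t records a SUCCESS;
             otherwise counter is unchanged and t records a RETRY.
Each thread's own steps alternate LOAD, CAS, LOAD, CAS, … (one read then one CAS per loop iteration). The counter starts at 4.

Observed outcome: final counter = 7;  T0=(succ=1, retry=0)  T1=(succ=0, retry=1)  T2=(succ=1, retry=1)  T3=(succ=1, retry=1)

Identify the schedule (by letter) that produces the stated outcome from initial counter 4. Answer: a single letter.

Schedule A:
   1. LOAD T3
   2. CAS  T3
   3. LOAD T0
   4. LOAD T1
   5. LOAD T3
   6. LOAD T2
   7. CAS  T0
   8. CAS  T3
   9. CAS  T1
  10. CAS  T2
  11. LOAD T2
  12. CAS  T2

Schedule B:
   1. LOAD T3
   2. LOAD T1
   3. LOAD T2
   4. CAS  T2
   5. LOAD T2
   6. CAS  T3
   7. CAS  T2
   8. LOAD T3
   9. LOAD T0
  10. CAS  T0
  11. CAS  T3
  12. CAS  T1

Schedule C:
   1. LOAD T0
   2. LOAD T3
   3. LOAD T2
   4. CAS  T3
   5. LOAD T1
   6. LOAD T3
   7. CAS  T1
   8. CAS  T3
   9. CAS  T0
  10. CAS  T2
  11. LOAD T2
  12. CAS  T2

Simulating candidate A:
   1) LOAD T3:  M=4  r_T3=4
   2) CAS  T3:  M=5  r_T3=4 ✓
   3) LOAD T0:  M=5  r_T0=5
   4) LOAD T1:  M=5  r_T1=5
   5) LOAD T3:  M=5  r_T3=5
   6) LOAD T2:  M=5  r_T2=5
   7) CAS  T0:  M=6  r_T0=5 ✓
   8) CAS  T3:  M=6  r_T3=5 ✗
   9) CAS  T1:  M=6  r_T1=5 ✗
  10) CAS  T2:  M=6  r_T2=5 ✗
  11) LOAD T2:  M=6  r_T2=6
  12) CAS  T2:  M=7  r_T2=6 ✓

A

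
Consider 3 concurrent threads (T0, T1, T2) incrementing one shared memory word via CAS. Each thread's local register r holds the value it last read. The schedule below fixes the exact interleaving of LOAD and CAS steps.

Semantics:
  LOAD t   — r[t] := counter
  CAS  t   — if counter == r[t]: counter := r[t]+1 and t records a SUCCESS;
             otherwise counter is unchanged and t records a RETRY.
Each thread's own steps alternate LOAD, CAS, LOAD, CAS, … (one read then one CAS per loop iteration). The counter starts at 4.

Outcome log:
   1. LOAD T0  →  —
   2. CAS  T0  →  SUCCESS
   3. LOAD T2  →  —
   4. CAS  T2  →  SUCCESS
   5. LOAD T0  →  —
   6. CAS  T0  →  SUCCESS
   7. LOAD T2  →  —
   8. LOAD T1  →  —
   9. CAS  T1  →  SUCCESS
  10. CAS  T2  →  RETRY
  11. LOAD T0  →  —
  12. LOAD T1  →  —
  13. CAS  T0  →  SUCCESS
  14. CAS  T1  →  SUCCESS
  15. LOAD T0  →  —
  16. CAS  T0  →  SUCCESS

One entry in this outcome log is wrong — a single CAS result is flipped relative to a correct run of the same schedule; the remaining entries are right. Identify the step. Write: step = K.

Re-executing:
T0 LOAD — after: cnt=4, r=4 — load
T0 CAS — after: cnt=5, r=4 — ok
T2 LOAD — after: cnt=5, r=5 — load
T2 CAS — after: cnt=6, r=5 — ok
T0 LOAD — after: cnt=6, r=6 — load
T0 CAS — after: cnt=7, r=6 — ok
T2 LOAD — after: cnt=7, r=7 — load
T1 LOAD — after: cnt=7, r=7 — load
T1 CAS — after: cnt=8, r=7 — ok
T2 CAS — after: cnt=8, r=7 — retry
T0 LOAD — after: cnt=8, r=8 — load
T1 LOAD — after: cnt=8, r=8 — load
T0 CAS — after: cnt=9, r=8 — ok
T1 CAS — after: cnt=9, r=8 — retry
T0 LOAD — after: cnt=9, r=9 — load
T0 CAS — after: cnt=10, r=9 — ok
Flip is step 14.

step = 14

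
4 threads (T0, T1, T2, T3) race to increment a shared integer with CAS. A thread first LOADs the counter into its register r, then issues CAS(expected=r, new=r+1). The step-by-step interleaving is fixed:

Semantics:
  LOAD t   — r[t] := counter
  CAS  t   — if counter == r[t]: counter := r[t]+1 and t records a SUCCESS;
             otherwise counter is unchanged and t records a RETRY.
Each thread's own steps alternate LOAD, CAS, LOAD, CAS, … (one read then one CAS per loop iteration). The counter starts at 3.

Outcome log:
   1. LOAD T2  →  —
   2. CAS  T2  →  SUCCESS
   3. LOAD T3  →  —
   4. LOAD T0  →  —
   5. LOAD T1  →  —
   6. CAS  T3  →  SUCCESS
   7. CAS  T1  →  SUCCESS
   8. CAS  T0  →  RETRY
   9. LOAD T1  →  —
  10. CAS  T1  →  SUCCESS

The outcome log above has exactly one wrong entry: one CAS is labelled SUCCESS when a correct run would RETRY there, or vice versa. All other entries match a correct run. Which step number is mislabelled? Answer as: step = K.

Reference trace:
T2 LOAD — after: cnt=3, r=3 — load
T2 CAS — after: cnt=4, r=3 — ok
T3 LOAD — after: cnt=4, r=4 — load
T0 LOAD — after: cnt=4, r=4 — load
T1 LOAD — after: cnt=4, r=4 — load
T3 CAS — after: cnt=5, r=4 — ok
T1 CAS — after: cnt=5, r=4 — retry
T0 CAS — after: cnt=5, r=4 — retry
T1 LOAD — after: cnt=5, r=5 — load
T1 CAS — after: cnt=6, r=5 — ok
Log disagrees first at step 7.

step = 7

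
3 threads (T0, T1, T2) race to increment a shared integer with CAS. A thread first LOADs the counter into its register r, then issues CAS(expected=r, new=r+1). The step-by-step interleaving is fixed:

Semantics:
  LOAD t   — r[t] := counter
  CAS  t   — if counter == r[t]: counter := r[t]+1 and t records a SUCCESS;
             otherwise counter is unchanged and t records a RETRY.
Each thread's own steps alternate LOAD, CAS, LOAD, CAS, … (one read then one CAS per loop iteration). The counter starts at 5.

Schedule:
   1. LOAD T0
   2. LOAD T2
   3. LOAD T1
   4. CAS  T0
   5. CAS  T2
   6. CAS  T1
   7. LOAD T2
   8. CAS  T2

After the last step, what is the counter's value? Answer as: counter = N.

1. LOAD T0 → mem=5 r[T0]=5 [LOAD]
2. LOAD T2 → mem=5 r[T2]=5 [LOAD]
3. LOAD T1 → mem=5 r[T1]=5 [LOAD]
4. CAS T0 → mem=6 r[T0]=5 [OK]
5. CAS T2 → mem=6 r[T2]=5 [RETRY]
6. CAS T1 → mem=6 r[T1]=5 [RETRY]
7. LOAD T2 → mem=6 r[T2]=6 [LOAD]
8. CAS T2 → mem=7 r[T2]=6 [OK]

counter = 7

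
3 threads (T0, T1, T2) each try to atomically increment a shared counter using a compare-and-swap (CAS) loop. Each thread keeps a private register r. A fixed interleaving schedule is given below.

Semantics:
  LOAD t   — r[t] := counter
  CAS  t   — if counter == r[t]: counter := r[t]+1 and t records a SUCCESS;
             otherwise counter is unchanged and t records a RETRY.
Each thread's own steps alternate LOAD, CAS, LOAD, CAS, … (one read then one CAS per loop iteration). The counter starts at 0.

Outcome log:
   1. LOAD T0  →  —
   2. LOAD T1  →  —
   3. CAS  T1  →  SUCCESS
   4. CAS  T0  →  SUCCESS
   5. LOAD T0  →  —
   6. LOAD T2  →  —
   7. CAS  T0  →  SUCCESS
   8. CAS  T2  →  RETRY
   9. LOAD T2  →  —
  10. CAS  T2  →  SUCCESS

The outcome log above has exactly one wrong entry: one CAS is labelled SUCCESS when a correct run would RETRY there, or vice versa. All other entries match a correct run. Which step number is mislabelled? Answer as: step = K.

step = 4

Reference trace:
#1 T0 reads 0
#2 T1 reads 0
#3 T1 CAS(0→1) writes; counter now 1
#4 T0 CAS(0→1) fails; counter now 1
#5 T0 reads 1
#6 T2 reads 1
#7 T0 CAS(1→2) writes; counter now 2
#8 T2 CAS(1→2) fails; counter now 2
#9 T2 reads 2
#10 T2 CAS(2→3) writes; counter now 3
Flip is step 4.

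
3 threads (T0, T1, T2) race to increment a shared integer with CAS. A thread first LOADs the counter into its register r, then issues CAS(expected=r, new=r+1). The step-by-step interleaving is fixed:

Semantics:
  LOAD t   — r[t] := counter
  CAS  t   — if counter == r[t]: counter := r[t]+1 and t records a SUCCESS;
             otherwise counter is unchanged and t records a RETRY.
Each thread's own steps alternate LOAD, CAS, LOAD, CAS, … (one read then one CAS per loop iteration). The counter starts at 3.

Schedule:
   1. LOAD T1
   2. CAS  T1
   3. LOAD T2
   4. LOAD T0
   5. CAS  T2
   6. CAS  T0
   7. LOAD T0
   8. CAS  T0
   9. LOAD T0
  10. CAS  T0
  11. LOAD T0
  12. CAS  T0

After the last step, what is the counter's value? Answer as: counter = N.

   1) LOAD T1:  M=3  r_T1=3
   2) CAS  T1:  M=4  r_T1=3 ✓
   3) LOAD T2:  M=4  r_T2=4
   4) LOAD T0:  M=4  r_T0=4
   5) CAS  T2:  M=5  r_T2=4 ✓
   6) CAS  T0:  M=5  r_T0=4 ✗
   7) LOAD T0:  M=5  r_T0=5
   8) CAS  T0:  M=6  r_T0=5 ✓
   9) LOAD T0:  M=6  r_T0=6
  10) CAS  T0:  M=7  r_T0=6 ✓
  11) LOAD T0:  M=7  r_T0=7
  12) CAS  T0:  M=8  r_T0=7 ✓

counter = 8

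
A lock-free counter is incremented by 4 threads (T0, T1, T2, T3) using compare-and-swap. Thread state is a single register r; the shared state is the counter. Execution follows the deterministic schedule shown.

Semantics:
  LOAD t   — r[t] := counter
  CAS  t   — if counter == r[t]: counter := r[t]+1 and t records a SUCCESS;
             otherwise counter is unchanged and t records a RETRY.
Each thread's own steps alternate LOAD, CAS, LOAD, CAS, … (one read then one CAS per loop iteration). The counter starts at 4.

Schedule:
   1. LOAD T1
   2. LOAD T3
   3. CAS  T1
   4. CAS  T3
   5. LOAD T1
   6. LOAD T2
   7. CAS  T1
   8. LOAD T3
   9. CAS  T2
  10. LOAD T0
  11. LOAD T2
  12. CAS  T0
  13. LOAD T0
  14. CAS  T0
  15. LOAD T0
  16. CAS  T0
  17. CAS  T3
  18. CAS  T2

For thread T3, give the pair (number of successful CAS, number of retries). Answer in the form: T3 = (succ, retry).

T3 = (0, 2)

T1 LOAD — after: cnt=4, r=4 — load
T3 LOAD — after: cnt=4, r=4 — load
T1 CAS — after: cnt=5, r=4 — ok
T3 CAS — after: cnt=5, r=4 — retry
T1 LOAD — after: cnt=5, r=5 — load
T2 LOAD — after: cnt=5, r=5 — load
T1 CAS — after: cnt=6, r=5 — ok
T3 LOAD — after: cnt=6, r=6 — load
T2 CAS — after: cnt=6, r=5 — retry
T0 LOAD — after: cnt=6, r=6 — load
T2 LOAD — after: cnt=6, r=6 — load
T0 CAS — after: cnt=7, r=6 — ok
T0 LOAD — after: cnt=7, r=7 — load
T0 CAS — after: cnt=8, r=7 — ok
T0 LOAD — after: cnt=8, r=8 — load
T0 CAS — after: cnt=9, r=8 — ok
T3 CAS — after: cnt=9, r=6 — retry
T2 CAS — after: cnt=9, r=6 — retry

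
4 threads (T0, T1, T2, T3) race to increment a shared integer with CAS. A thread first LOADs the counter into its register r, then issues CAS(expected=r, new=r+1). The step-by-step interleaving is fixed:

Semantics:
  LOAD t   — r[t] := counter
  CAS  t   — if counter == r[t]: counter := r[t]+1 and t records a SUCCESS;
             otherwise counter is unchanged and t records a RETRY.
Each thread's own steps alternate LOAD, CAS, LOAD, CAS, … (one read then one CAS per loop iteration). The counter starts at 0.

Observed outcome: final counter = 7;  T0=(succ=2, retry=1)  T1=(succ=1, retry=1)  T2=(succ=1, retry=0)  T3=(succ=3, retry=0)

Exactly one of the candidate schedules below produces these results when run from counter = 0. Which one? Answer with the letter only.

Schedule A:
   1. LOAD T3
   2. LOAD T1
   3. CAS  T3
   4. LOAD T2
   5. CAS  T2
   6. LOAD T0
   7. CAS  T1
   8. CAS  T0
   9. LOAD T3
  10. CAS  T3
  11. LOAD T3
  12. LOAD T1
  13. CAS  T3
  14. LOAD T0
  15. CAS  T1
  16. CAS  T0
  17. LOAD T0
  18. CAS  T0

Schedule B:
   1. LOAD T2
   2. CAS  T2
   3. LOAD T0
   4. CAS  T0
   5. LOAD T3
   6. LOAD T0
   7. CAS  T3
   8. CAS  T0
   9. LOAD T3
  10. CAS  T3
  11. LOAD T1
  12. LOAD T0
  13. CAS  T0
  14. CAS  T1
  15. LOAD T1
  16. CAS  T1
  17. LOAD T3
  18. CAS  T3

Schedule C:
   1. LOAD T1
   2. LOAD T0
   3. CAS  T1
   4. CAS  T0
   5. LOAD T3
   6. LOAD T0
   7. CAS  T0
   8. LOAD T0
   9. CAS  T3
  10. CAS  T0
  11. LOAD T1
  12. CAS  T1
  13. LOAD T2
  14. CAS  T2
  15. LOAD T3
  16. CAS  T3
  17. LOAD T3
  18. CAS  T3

B

Simulating candidate B:
T2 LOAD — after: cnt=0, r=0 — load
T2 CAS — after: cnt=1, r=0 — ok
T0 LOAD — after: cnt=1, r=1 — load
T0 CAS — after: cnt=2, r=1 — ok
T3 LOAD — after: cnt=2, r=2 — load
T0 LOAD — after: cnt=2, r=2 — load
T3 CAS — after: cnt=3, r=2 — ok
T0 CAS — after: cnt=3, r=2 — retry
T3 LOAD — after: cnt=3, r=3 — load
T3 CAS — after: cnt=4, r=3 — ok
T1 LOAD — after: cnt=4, r=4 — load
T0 LOAD — after: cnt=4, r=4 — load
T0 CAS — after: cnt=5, r=4 — ok
T1 CAS — after: cnt=5, r=4 — retry
T1 LOAD — after: cnt=5, r=5 — load
T1 CAS — after: cnt=6, r=5 — ok
T3 LOAD — after: cnt=6, r=6 — load
T3 CAS — after: cnt=7, r=6 — ok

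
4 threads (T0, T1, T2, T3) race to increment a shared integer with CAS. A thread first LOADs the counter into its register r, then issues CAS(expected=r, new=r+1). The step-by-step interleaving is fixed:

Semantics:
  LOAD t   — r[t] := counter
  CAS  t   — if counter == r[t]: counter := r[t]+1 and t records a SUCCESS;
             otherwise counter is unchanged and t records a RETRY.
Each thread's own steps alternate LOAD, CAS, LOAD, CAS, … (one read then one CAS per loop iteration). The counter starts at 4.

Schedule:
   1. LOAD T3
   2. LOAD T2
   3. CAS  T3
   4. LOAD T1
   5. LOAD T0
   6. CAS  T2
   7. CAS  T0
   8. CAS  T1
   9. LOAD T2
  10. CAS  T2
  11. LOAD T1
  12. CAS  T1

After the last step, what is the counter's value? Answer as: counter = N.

counter = 8

step 1: T3 LOAD ⇒ load; ctr=4 reg=4
step 2: T2 LOAD ⇒ load; ctr=4 reg=4
step 3: T3 CAS ⇒ ok; ctr=5 reg=4
step 4: T1 LOAD ⇒ load; ctr=5 reg=5
step 5: T0 LOAD ⇒ load; ctr=5 reg=5
step 6: T2 CAS ⇒ retry; ctr=5 reg=4
step 7: T0 CAS ⇒ ok; ctr=6 reg=5
step 8: T1 CAS ⇒ retry; ctr=6 reg=5
step 9: T2 LOAD ⇒ load; ctr=6 reg=6
step 10: T2 CAS ⇒ ok; ctr=7 reg=6
step 11: T1 LOAD ⇒ load; ctr=7 reg=7
step 12: T1 CAS ⇒ ok; ctr=8 reg=7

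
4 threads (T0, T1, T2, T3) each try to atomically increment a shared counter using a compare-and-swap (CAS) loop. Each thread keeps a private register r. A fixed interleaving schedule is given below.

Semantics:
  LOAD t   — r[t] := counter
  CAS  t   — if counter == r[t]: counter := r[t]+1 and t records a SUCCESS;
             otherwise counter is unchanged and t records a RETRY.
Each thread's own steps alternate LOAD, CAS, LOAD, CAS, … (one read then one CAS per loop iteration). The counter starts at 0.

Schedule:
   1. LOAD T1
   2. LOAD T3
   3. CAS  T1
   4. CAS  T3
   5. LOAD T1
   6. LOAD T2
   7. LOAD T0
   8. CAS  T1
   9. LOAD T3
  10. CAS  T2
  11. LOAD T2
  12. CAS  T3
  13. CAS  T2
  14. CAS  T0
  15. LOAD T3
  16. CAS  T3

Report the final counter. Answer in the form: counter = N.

counter = 4

[1] T1.load  rd  (counter 0, T1.r 0)
[2] T3.load  rd  (counter 0, T3.r 0)
[3] T1.cas  hit  (counter 1, T1.r 0)
[4] T3.cas  miss  (counter 1, T3.r 0)
[5] T1.load  rd  (counter 1, T1.r 1)
[6] T2.load  rd  (counter 1, T2.r 1)
[7] T0.load  rd  (counter 1, T0.r 1)
[8] T1.cas  hit  (counter 2, T1.r 1)
[9] T3.load  rd  (counter 2, T3.r 2)
[10] T2.cas  miss  (counter 2, T2.r 1)
[11] T2.load  rd  (counter 2, T2.r 2)
[12] T3.cas  hit  (counter 3, T3.r 2)
[13] T2.cas  miss  (counter 3, T2.r 2)
[14] T0.cas  miss  (counter 3, T0.r 1)
[15] T3.load  rd  (counter 3, T3.r 3)
[16] T3.cas  hit  (counter 4, T3.r 3)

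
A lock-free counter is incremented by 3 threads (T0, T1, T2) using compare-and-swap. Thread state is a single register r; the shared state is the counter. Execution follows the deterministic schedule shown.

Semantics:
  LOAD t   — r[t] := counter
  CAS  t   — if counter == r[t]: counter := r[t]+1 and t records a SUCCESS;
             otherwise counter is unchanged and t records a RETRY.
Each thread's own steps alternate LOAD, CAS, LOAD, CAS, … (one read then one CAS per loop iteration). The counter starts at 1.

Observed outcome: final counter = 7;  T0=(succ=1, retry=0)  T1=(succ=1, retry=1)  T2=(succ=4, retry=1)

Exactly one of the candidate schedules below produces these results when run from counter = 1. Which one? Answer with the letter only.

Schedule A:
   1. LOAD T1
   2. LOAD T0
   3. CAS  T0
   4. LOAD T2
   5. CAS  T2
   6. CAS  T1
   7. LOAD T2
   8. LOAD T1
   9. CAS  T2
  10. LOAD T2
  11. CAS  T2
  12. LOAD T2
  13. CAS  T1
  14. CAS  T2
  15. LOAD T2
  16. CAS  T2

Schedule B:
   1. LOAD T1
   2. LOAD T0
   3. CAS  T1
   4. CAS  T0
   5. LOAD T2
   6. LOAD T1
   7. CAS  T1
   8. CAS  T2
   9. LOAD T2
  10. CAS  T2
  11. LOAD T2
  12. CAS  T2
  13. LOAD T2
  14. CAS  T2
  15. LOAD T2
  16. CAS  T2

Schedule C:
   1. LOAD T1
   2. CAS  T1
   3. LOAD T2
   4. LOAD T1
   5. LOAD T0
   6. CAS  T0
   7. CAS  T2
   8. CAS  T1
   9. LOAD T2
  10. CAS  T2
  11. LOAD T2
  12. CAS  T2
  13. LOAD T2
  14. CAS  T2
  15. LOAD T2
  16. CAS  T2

C

Simulating candidate C:
1. LOAD T1 → mem=1 r[T1]=1 [LOAD]
2. CAS T1 → mem=2 r[T1]=1 [OK]
3. LOAD T2 → mem=2 r[T2]=2 [LOAD]
4. LOAD T1 → mem=2 r[T1]=2 [LOAD]
5. LOAD T0 → mem=2 r[T0]=2 [LOAD]
6. CAS T0 → mem=3 r[T0]=2 [OK]
7. CAS T2 → mem=3 r[T2]=2 [RETRY]
8. CAS T1 → mem=3 r[T1]=2 [RETRY]
9. LOAD T2 → mem=3 r[T2]=3 [LOAD]
10. CAS T2 → mem=4 r[T2]=3 [OK]
11. LOAD T2 → mem=4 r[T2]=4 [LOAD]
12. CAS T2 → mem=5 r[T2]=4 [OK]
13. LOAD T2 → mem=5 r[T2]=5 [LOAD]
14. CAS T2 → mem=6 r[T2]=5 [OK]
15. LOAD T2 → mem=6 r[T2]=6 [LOAD]
16. CAS T2 → mem=7 r[T2]=6 [OK]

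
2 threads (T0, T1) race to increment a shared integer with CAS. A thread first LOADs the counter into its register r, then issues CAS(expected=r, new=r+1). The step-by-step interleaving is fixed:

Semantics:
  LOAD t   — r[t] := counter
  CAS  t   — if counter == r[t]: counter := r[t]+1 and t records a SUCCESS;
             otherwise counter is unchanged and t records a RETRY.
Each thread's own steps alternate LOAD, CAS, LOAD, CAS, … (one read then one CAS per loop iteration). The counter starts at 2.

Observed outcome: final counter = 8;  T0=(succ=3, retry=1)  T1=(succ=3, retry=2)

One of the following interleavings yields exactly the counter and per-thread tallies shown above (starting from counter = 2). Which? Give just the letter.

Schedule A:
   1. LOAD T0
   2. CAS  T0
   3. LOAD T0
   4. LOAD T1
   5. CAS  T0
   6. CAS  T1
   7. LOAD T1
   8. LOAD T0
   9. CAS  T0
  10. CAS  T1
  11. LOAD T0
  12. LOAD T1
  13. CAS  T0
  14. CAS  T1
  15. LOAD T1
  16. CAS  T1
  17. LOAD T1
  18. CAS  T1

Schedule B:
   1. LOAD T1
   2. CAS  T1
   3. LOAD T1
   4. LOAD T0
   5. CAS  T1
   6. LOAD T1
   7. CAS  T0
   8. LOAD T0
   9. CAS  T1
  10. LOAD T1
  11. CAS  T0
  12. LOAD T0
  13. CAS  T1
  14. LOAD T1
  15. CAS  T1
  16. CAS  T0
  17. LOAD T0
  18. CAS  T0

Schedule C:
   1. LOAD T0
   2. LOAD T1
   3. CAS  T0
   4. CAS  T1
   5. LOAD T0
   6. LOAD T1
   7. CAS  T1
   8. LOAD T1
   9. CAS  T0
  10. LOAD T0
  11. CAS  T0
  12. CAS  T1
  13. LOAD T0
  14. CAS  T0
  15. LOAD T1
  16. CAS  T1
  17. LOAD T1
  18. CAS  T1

Tracing schedule C:
step 1: T0 LOAD ⇒ load; ctr=2 reg=2
step 2: T1 LOAD ⇒ load; ctr=2 reg=2
step 3: T0 CAS ⇒ ok; ctr=3 reg=2
step 4: T1 CAS ⇒ retry; ctr=3 reg=2
step 5: T0 LOAD ⇒ load; ctr=3 reg=3
step 6: T1 LOAD ⇒ load; ctr=3 reg=3
step 7: T1 CAS ⇒ ok; ctr=4 reg=3
step 8: T1 LOAD ⇒ load; ctr=4 reg=4
step 9: T0 CAS ⇒ retry; ctr=4 reg=3
step 10: T0 LOAD ⇒ load; ctr=4 reg=4
step 11: T0 CAS ⇒ ok; ctr=5 reg=4
step 12: T1 CAS ⇒ retry; ctr=5 reg=4
step 13: T0 LOAD ⇒ load; ctr=5 reg=5
step 14: T0 CAS ⇒ ok; ctr=6 reg=5
step 15: T1 LOAD ⇒ load; ctr=6 reg=6
step 16: T1 CAS ⇒ ok; ctr=7 reg=6
step 17: T1 LOAD ⇒ load; ctr=7 reg=7
step 18: T1 CAS ⇒ ok; ctr=8 reg=7

C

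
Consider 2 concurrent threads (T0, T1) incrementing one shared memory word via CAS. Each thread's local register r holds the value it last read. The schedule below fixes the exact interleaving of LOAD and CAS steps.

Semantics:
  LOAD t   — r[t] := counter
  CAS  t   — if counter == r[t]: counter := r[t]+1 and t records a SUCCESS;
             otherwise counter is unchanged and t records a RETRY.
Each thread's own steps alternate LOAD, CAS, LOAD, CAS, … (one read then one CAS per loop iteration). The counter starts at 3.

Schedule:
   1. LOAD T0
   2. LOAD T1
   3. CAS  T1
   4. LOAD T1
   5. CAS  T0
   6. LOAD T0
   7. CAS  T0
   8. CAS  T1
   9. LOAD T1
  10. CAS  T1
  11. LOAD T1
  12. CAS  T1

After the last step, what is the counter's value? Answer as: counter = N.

counter = 7

step 1: T0 LOAD ⇒ load; ctr=3 reg=3
step 2: T1 LOAD ⇒ load; ctr=3 reg=3
step 3: T1 CAS ⇒ ok; ctr=4 reg=3
step 4: T1 LOAD ⇒ load; ctr=4 reg=4
step 5: T0 CAS ⇒ retry; ctr=4 reg=3
step 6: T0 LOAD ⇒ load; ctr=4 reg=4
step 7: T0 CAS ⇒ ok; ctr=5 reg=4
step 8: T1 CAS ⇒ retry; ctr=5 reg=4
step 9: T1 LOAD ⇒ load; ctr=5 reg=5
step 10: T1 CAS ⇒ ok; ctr=6 reg=5
step 11: T1 LOAD ⇒ load; ctr=6 reg=6
step 12: T1 CAS ⇒ ok; ctr=7 reg=6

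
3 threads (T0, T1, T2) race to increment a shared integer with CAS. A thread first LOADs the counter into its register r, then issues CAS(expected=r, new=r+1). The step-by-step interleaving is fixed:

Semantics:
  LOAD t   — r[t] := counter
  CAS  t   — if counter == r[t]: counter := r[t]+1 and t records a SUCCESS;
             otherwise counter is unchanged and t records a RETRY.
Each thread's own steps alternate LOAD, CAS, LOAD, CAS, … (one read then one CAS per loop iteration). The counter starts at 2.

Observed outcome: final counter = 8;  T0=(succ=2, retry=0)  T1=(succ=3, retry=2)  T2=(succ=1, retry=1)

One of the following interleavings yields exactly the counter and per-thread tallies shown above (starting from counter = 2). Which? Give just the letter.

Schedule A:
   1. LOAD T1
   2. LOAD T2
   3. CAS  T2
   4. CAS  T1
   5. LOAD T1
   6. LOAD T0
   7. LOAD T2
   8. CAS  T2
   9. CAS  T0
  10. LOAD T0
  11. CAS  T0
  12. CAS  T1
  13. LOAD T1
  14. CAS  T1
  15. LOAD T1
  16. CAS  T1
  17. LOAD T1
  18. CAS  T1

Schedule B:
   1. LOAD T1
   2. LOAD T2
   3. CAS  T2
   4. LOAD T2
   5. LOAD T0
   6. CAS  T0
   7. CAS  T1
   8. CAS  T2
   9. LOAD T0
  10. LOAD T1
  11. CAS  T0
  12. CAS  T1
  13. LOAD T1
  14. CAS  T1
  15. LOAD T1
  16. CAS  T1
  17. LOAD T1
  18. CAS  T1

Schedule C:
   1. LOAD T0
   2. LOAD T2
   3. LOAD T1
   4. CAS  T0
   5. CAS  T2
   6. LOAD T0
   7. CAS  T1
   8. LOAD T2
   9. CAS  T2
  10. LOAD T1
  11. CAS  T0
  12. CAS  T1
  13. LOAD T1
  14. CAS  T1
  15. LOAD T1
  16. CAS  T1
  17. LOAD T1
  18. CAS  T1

Simulating candidate B:
T1 LOAD — after: cnt=2, r=2 — load
T2 LOAD — after: cnt=2, r=2 — load
T2 CAS — after: cnt=3, r=2 — ok
T2 LOAD — after: cnt=3, r=3 — load
T0 LOAD — after: cnt=3, r=3 — load
T0 CAS — after: cnt=4, r=3 — ok
T1 CAS — after: cnt=4, r=2 — retry
T2 CAS — after: cnt=4, r=3 — retry
T0 LOAD — after: cnt=4, r=4 — load
T1 LOAD — after: cnt=4, r=4 — load
T0 CAS — after: cnt=5, r=4 — ok
T1 CAS — after: cnt=5, r=4 — retry
T1 LOAD — after: cnt=5, r=5 — load
T1 CAS — after: cnt=6, r=5 — ok
T1 LOAD — after: cnt=6, r=6 — load
T1 CAS — after: cnt=7, r=6 — ok
T1 LOAD — after: cnt=7, r=7 — load
T1 CAS — after: cnt=8, r=7 — ok

B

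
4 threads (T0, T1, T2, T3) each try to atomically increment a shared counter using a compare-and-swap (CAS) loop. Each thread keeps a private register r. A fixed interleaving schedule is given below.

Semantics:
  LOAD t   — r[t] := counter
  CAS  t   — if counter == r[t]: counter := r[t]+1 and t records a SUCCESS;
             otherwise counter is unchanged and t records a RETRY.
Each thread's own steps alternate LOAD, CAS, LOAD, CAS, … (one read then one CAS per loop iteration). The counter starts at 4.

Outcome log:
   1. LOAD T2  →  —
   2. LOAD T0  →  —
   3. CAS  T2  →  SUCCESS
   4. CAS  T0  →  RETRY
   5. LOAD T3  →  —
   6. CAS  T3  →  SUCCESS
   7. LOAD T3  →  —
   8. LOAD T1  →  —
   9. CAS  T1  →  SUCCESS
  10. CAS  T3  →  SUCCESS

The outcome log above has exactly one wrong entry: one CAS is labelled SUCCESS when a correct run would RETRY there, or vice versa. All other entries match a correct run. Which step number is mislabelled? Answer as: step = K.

Re-executing:
[1] T2.load  rd  (counter 4, T2.r 4)
[2] T0.load  rd  (counter 4, T0.r 4)
[3] T2.cas  hit  (counter 5, T2.r 4)
[4] T0.cas  miss  (counter 5, T0.r 4)
[5] T3.load  rd  (counter 5, T3.r 5)
[6] T3.cas  hit  (counter 6, T3.r 5)
[7] T3.load  rd  (counter 6, T3.r 6)
[8] T1.load  rd  (counter 6, T1.r 6)
[9] T1.cas  hit  (counter 7, T1.r 6)
[10] T3.cas  miss  (counter 7, T3.r 6)
Flip is step 10.

step = 10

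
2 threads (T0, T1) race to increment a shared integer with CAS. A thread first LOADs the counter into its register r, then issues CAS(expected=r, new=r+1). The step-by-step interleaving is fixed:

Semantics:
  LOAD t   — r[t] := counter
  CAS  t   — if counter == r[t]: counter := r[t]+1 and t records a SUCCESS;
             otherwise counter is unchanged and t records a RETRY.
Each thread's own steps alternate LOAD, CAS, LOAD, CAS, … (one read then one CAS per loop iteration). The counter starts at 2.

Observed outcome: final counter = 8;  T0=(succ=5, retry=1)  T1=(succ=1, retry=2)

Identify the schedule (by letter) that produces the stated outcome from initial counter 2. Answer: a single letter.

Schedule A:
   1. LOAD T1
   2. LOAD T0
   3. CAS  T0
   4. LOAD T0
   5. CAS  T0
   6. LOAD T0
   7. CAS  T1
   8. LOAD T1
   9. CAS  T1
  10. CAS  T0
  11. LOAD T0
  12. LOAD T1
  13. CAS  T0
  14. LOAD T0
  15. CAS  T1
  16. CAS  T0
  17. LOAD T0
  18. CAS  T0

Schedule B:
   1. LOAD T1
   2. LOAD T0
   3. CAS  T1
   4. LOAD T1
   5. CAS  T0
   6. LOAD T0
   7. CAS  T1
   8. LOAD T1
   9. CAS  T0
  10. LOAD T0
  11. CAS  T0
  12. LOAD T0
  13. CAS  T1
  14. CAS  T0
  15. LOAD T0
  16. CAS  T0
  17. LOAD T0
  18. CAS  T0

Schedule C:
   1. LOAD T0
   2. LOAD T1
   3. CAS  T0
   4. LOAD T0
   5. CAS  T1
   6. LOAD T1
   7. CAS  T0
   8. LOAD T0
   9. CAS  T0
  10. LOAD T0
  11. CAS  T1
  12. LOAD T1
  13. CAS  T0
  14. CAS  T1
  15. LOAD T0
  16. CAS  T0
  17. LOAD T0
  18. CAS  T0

A

Simulating candidate A:
T1 LOAD — after: cnt=2, r=2 — load
T0 LOAD — after: cnt=2, r=2 — load
T0 CAS — after: cnt=3, r=2 — ok
T0 LOAD — after: cnt=3, r=3 — load
T0 CAS — after: cnt=4, r=3 — ok
T0 LOAD — after: cnt=4, r=4 — load
T1 CAS — after: cnt=4, r=2 — retry
T1 LOAD — after: cnt=4, r=4 — load
T1 CAS — after: cnt=5, r=4 — ok
T0 CAS — after: cnt=5, r=4 — retry
T0 LOAD — after: cnt=5, r=5 — load
T1 LOAD — after: cnt=5, r=5 — load
T0 CAS — after: cnt=6, r=5 — ok
T0 LOAD — after: cnt=6, r=6 — load
T1 CAS — after: cnt=6, r=5 — retry
T0 CAS — after: cnt=7, r=6 — ok
T0 LOAD — after: cnt=7, r=7 — load
T0 CAS — after: cnt=8, r=7 — ok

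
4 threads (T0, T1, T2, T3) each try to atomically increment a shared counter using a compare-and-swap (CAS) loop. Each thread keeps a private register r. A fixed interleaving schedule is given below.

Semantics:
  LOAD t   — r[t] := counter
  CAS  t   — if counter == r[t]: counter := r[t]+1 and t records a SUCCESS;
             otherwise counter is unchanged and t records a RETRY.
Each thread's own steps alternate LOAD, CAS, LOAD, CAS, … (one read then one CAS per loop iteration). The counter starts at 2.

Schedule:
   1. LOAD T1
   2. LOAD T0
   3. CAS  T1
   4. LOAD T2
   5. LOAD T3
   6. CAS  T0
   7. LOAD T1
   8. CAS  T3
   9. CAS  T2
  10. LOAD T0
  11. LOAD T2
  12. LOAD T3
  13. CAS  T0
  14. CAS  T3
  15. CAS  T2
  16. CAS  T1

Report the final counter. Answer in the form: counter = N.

counter = 5

   1) LOAD T1:  M=2  r_T1=2
   2) LOAD T0:  M=2  r_T0=2
   3) CAS  T1:  M=3  r_T1=2 ✓
   4) LOAD T2:  M=3  r_T2=3
   5) LOAD T3:  M=3  r_T3=3
   6) CAS  T0:  M=3  r_T0=2 ✗
   7) LOAD T1:  M=3  r_T1=3
   8) CAS  T3:  M=4  r_T3=3 ✓
   9) CAS  T2:  M=4  r_T2=3 ✗
  10) LOAD T0:  M=4  r_T0=4
  11) LOAD T2:  M=4  r_T2=4
  12) LOAD T3:  M=4  r_T3=4
  13) CAS  T0:  M=5  r_T0=4 ✓
  14) CAS  T3:  M=5  r_T3=4 ✗
  15) CAS  T2:  M=5  r_T2=4 ✗
  16) CAS  T1:  M=5  r_T1=3 ✗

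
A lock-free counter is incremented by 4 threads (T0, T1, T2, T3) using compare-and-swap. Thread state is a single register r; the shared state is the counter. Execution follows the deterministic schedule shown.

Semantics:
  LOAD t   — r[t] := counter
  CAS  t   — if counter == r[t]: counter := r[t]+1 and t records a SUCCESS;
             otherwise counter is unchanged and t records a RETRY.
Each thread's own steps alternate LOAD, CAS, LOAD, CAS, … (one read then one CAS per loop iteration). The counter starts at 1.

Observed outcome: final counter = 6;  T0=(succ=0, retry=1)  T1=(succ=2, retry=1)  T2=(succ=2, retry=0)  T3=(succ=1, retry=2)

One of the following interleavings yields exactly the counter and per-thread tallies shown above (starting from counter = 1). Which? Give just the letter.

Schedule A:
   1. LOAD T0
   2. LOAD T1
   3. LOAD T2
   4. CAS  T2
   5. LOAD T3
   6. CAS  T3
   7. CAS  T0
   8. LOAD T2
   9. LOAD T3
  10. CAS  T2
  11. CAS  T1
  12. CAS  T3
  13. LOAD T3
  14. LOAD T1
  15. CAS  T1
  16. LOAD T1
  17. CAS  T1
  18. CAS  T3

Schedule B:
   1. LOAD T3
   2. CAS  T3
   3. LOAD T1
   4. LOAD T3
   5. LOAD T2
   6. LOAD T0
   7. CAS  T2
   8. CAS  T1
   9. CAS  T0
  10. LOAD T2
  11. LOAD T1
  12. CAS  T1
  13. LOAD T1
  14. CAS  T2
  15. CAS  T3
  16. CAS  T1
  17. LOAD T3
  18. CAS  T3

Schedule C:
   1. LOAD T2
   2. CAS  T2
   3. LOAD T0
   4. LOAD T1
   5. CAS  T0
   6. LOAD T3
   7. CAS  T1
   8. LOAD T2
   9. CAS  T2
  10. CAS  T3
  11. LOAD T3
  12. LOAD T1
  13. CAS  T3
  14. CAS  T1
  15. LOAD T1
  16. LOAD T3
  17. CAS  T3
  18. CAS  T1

A

Tracing schedule A:
[1] T0.load  rd  (counter 1, T0.r 1)
[2] T1.load  rd  (counter 1, T1.r 1)
[3] T2.load  rd  (counter 1, T2.r 1)
[4] T2.cas  hit  (counter 2, T2.r 1)
[5] T3.load  rd  (counter 2, T3.r 2)
[6] T3.cas  hit  (counter 3, T3.r 2)
[7] T0.cas  miss  (counter 3, T0.r 1)
[8] T2.load  rd  (counter 3, T2.r 3)
[9] T3.load  rd  (counter 3, T3.r 3)
[10] T2.cas  hit  (counter 4, T2.r 3)
[11] T1.cas  miss  (counter 4, T1.r 1)
[12] T3.cas  miss  (counter 4, T3.r 3)
[13] T3.load  rd  (counter 4, T3.r 4)
[14] T1.load  rd  (counter 4, T1.r 4)
[15] T1.cas  hit  (counter 5, T1.r 4)
[16] T1.load  rd  (counter 5, T1.r 5)
[17] T1.cas  hit  (counter 6, T1.r 5)
[18] T3.cas  miss  (counter 6, T3.r 4)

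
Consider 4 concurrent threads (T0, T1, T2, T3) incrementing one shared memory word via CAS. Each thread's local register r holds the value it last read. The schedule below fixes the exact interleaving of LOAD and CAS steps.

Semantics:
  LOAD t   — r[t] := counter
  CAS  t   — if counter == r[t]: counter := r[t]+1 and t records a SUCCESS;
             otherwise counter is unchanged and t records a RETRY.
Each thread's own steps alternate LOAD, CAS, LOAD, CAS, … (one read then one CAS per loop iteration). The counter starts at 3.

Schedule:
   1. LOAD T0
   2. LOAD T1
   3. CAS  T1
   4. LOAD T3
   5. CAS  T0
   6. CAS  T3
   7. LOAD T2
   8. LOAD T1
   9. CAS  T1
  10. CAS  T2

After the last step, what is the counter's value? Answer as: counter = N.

T0 LOAD — after: cnt=3, r=3 — load
T1 LOAD — after: cnt=3, r=3 — load
T1 CAS — after: cnt=4, r=3 — ok
T3 LOAD — after: cnt=4, r=4 — load
T0 CAS — after: cnt=4, r=3 — retry
T3 CAS — after: cnt=5, r=4 — ok
T2 LOAD — after: cnt=5, r=5 — load
T1 LOAD — after: cnt=5, r=5 — load
T1 CAS — after: cnt=6, r=5 — ok
T2 CAS — after: cnt=6, r=5 — retry

counter = 6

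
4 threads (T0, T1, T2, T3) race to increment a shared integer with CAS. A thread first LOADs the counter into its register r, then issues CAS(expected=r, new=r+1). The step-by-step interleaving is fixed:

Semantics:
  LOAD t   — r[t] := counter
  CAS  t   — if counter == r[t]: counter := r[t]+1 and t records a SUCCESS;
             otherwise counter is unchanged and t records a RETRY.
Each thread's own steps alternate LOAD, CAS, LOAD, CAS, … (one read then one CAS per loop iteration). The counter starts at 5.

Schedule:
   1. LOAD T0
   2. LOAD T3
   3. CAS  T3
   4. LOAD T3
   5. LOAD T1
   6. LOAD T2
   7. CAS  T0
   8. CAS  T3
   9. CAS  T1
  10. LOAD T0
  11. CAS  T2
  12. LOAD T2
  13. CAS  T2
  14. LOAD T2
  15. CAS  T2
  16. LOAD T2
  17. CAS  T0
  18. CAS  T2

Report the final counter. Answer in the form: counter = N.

T0 LOAD — after: cnt=5, r=5 — load
T3 LOAD — after: cnt=5, r=5 — load
T3 CAS — after: cnt=6, r=5 — ok
T3 LOAD — after: cnt=6, r=6 — load
T1 LOAD — after: cnt=6, r=6 — load
T2 LOAD — after: cnt=6, r=6 — load
T0 CAS — after: cnt=6, r=5 — retry
T3 CAS — after: cnt=7, r=6 — ok
T1 CAS — after: cnt=7, r=6 — retry
T0 LOAD — after: cnt=7, r=7 — load
T2 CAS — after: cnt=7, r=6 — retry
T2 LOAD — after: cnt=7, r=7 — load
T2 CAS — after: cnt=8, r=7 — ok
T2 LOAD — after: cnt=8, r=8 — load
T2 CAS — after: cnt=9, r=8 — ok
T2 LOAD — after: cnt=9, r=9 — load
T0 CAS — after: cnt=9, r=7 — retry
T2 CAS — after: cnt=10, r=9 — ok

counter = 10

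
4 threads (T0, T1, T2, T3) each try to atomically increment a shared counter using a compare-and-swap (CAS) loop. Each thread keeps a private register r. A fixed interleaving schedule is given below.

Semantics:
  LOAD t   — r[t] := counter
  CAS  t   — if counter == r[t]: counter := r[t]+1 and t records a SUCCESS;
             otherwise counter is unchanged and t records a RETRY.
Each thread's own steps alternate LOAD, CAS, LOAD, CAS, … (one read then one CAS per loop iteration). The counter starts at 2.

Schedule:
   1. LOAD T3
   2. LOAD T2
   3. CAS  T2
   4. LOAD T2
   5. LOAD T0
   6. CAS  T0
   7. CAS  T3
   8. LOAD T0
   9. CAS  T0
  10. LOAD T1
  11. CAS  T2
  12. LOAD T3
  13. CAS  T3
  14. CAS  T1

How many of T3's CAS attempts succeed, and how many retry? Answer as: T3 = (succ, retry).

   1) LOAD T3:  M=2  r_T3=2
   2) LOAD T2:  M=2  r_T2=2
   3) CAS  T2:  M=3  r_T2=2 ✓
   4) LOAD T2:  M=3  r_T2=3
   5) LOAD T0:  M=3  r_T0=3
   6) CAS  T0:  M=4  r_T0=3 ✓
   7) CAS  T3:  M=4  r_T3=2 ✗
   8) LOAD T0:  M=4  r_T0=4
   9) CAS  T0:  M=5  r_T0=4 ✓
  10) LOAD T1:  M=5  r_T1=5
  11) CAS  T2:  M=5  r_T2=3 ✗
  12) LOAD T3:  M=5  r_T3=5
  13) CAS  T3:  M=6  r_T3=5 ✓
  14) CAS  T1:  M=6  r_T1=5 ✗

T3 = (1, 1)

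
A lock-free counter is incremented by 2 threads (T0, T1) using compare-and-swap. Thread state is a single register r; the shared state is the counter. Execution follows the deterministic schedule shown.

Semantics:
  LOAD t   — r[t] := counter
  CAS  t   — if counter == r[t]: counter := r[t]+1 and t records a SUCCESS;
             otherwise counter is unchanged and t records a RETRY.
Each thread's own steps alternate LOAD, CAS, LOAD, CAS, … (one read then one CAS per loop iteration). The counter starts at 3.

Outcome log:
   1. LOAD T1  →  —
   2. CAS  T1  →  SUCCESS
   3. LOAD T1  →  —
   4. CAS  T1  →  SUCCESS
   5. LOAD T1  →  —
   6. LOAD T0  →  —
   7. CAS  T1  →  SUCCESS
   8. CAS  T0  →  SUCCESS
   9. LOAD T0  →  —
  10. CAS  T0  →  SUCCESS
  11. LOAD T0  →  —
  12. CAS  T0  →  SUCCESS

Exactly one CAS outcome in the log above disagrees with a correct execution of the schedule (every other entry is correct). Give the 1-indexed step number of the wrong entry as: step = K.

step = 8

Correct run:
[1] T1.load  rd  (counter 3, T1.r 3)
[2] T1.cas  hit  (counter 4, T1.r 3)
[3] T1.load  rd  (counter 4, T1.r 4)
[4] T1.cas  hit  (counter 5, T1.r 4)
[5] T1.load  rd  (counter 5, T1.r 5)
[6] T0.load  rd  (counter 5, T0.r 5)
[7] T1.cas  hit  (counter 6, T1.r 5)
[8] T0.cas  miss  (counter 6, T0.r 5)
[9] T0.load  rd  (counter 6, T0.r 6)
[10] T0.cas  hit  (counter 7, T0.r 6)
[11] T0.load  rd  (counter 7, T0.r 7)
[12] T0.cas  hit  (counter 8, T0.r 7)
Flip is step 8.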